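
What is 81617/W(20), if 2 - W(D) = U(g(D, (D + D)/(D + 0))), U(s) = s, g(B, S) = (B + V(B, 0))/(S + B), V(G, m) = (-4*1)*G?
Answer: 897787/52 ≈ 17265.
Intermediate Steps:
V(G, m) = -4*G
g(B, S) = -3*B/(B + S) (g(B, S) = (B - 4*B)/(S + B) = (-3*B)/(B + S) = -3*B/(B + S))
W(D) = 2 + 3*D/(2 + D) (W(D) = 2 - (-3)*D/(D + (D + D)/(D + 0)) = 2 - (-3)*D/(D + (2*D)/D) = 2 - (-3)*D/(D + 2) = 2 - (-3)*D/(2 + D) = 2 + 3*D/(2 + D))
81617/W(20) = 81617/(((4 + 5*20)/(2 + 20))) = 81617/(((4 + 100)/22)) = 81617/(((1/22)*104)) = 81617/(52/11) = 81617*(11/52) = 897787/52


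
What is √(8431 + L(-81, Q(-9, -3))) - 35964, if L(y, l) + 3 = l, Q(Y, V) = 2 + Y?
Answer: -35964 + √8421 ≈ -35872.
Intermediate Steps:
L(y, l) = -3 + l
√(8431 + L(-81, Q(-9, -3))) - 35964 = √(8431 + (-3 + (2 - 9))) - 35964 = √(8431 + (-3 - 7)) - 35964 = √(8431 - 10) - 35964 = √8421 - 35964 = -35964 + √8421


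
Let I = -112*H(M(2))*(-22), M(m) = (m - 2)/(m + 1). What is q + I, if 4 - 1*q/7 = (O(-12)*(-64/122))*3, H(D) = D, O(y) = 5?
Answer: 5068/61 ≈ 83.082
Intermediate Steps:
M(m) = (-2 + m)/(1 + m)
q = 5068/61 (q = 28 - 7*5*(-64/122)*3 = 28 - 7*5*(-64*1/122)*3 = 28 - 7*5*(-32/61)*3 = 28 - (-1120)*3/61 = 28 - 7*(-480/61) = 28 + 3360/61 = 5068/61 ≈ 83.082)
I = 0 (I = -112*(-2 + 2)/(1 + 2)*(-22) = -112*0/3*(-22) = -112*0*(-22) = 0*(-22) = 0)
q + I = 5068/61 + 0 = 5068/61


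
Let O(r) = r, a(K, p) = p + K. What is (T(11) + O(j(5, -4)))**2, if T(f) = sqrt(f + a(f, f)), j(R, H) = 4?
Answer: (4 + sqrt(33))**2 ≈ 94.957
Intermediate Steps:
a(K, p) = K + p
T(f) = sqrt(3)*sqrt(f) (T(f) = sqrt(f + (f + f)) = sqrt(f + 2*f) = sqrt(3*f) = sqrt(3)*sqrt(f))
(T(11) + O(j(5, -4)))**2 = (sqrt(3)*sqrt(11) + 4)**2 = (sqrt(33) + 4)**2 = (4 + sqrt(33))**2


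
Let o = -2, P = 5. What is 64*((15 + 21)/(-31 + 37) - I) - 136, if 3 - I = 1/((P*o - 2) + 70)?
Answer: 1656/29 ≈ 57.103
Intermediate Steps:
I = 173/58 (I = 3 - 1/((5*(-2) - 2) + 70) = 3 - 1/((-10 - 2) + 70) = 3 - 1/(-12 + 70) = 3 - 1/58 = 173/58 ≈ 2.9828)
64*((15 + 21)/(-31 + 37) - I) - 136 = 64*((15 + 21)/(-31 + 37) - 1*173/58) - 136 = 64*(36/6 - 173/58) - 136 = 64*(36*(⅙) - 173/58) - 136 = 64*(6 - 173/58) - 136 = 64*(175/58) - 136 = 5600/29 - 136 = 1656/29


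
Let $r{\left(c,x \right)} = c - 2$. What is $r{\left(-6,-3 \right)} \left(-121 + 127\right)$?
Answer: $-48$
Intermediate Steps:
$r{\left(c,x \right)} = -2 + c$ ($r{\left(c,x \right)} = c - 2 = -2 + c$)
$r{\left(-6,-3 \right)} \left(-121 + 127\right) = \left(-2 - 6\right) \left(-121 + 127\right) = \left(-8\right) 6 = -48$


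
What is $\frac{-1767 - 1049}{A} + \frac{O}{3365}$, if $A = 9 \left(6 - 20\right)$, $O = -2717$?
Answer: $\frac{4566749}{211995} \approx 21.542$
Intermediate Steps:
$A = -126$ ($A = 9 \left(-14\right) = -126$)
$\frac{-1767 - 1049}{A} + \frac{O}{3365} = \frac{-1767 - 1049}{-126} - \frac{2717}{3365} = \left(-1767 - 1049\right) \left(- \frac{1}{126}\right) - \frac{2717}{3365} = \left(-2816\right) \left(- \frac{1}{126}\right) - \frac{2717}{3365} = \frac{1408}{63} - \frac{2717}{3365} = \frac{4566749}{211995}$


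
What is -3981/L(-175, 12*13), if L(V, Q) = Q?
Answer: -1327/52 ≈ -25.519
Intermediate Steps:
-3981/L(-175, 12*13) = -3981/(12*13) = -3981/156 = -3981*1/156 = -1327/52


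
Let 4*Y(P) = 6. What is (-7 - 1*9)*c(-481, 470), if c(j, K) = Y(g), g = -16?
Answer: -24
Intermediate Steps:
Y(P) = 3/2 (Y(P) = (1/4)*6 = 3/2)
c(j, K) = 3/2
(-7 - 1*9)*c(-481, 470) = (-7 - 1*9)*(3/2) = (-7 - 9)*(3/2) = -16*3/2 = -24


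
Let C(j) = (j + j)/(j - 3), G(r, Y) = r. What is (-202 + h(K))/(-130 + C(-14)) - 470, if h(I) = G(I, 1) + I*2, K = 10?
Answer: -511308/1091 ≈ -468.66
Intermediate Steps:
C(j) = 2*j/(-3 + j) (C(j) = (2*j)/(-3 + j) = 2*j/(-3 + j))
h(I) = 3*I (h(I) = I + I*2 = I + 2*I = 3*I)
(-202 + h(K))/(-130 + C(-14)) - 470 = (-202 + 3*10)/(-130 + 2*(-14)/(-3 - 14)) - 470 = (-202 + 30)/(-130 + 2*(-14)/(-17)) - 470 = -172/(-130 + 2*(-14)*(-1/17)) - 470 = -172/(-130 + 28/17) - 470 = -172/(-2182/17) - 470 = -172*(-17/2182) - 470 = 1462/1091 - 470 = -511308/1091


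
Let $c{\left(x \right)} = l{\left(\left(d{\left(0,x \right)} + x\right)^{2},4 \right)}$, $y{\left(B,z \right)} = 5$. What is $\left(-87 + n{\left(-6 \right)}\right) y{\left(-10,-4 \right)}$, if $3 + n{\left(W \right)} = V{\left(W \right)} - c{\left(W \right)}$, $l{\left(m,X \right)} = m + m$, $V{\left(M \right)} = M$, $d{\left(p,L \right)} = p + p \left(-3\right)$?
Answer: $-840$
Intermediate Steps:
$d{\left(p,L \right)} = - 2 p$ ($d{\left(p,L \right)} = p - 3 p = - 2 p$)
$l{\left(m,X \right)} = 2 m$
$c{\left(x \right)} = 2 x^{2}$ ($c{\left(x \right)} = 2 \left(\left(-2\right) 0 + x\right)^{2} = 2 \left(0 + x\right)^{2} = 2 x^{2}$)
$n{\left(W \right)} = -3 + W - 2 W^{2}$ ($n{\left(W \right)} = -3 + \left(W - 2 W^{2}\right) = -3 - \left(- W + 2 W^{2}\right) = -3 + W - 2 W^{2}$)
$\left(-87 + n{\left(-6 \right)}\right) y{\left(-10,-4 \right)} = \left(-87 - \left(9 + 72\right)\right) 5 = \left(-87 - 81\right) 5 = \left(-168\right) 5 = -840$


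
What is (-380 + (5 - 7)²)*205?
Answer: -77080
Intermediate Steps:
(-380 + (5 - 7)²)*205 = (-380 + (-2)²)*205 = (-380 + 4)*205 = -376*205 = -77080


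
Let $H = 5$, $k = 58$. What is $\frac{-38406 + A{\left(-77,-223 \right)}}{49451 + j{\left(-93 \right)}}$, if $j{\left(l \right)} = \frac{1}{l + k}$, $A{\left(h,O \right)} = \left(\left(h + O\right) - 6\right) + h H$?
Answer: $- \frac{1368395}{1730784} \approx -0.79062$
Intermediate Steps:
$A{\left(h,O \right)} = -6 + O + 6 h$ ($A{\left(h,O \right)} = \left(\left(h + O\right) - 6\right) + h 5 = \left(\left(O + h\right) - 6\right) + 5 h = \left(-6 + O + h\right) + 5 h = -6 + O + 6 h$)
$j{\left(l \right)} = \frac{1}{58 + l}$ ($j{\left(l \right)} = \frac{1}{l + 58} = \frac{1}{58 + l}$)
$\frac{-38406 + A{\left(-77,-223 \right)}}{49451 + j{\left(-93 \right)}} = \frac{-38406 - 691}{49451 + \frac{1}{58 - 93}} = \frac{-38406 - 691}{49451 + \frac{1}{-35}} = \frac{-38406 - 691}{49451 - \frac{1}{35}} = - \frac{39097}{\frac{1730784}{35}} = \left(-39097\right) \frac{35}{1730784} = - \frac{1368395}{1730784}$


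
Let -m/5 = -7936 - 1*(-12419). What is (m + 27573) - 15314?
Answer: -10156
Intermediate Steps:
m = -22415 (m = -5*(-7936 - 1*(-12419)) = -5*(-7936 + 12419) = -5*4483 = -22415)
(m + 27573) - 15314 = (-22415 + 27573) - 15314 = 5158 - 15314 = -10156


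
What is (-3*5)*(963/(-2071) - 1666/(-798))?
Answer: -50410/2071 ≈ -24.341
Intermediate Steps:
(-3*5)*(963/(-2071) - 1666/(-798)) = -15*(963*(-1/2071) - 1666*(-1/798)) = -15*(-963/2071 + 119/57) = -15*10082/6213 = -50410/2071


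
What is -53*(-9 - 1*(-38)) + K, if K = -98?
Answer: -1635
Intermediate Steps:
-53*(-9 - 1*(-38)) + K = -53*(-9 - 1*(-38)) - 98 = -53*(-9 + 38) - 98 = -53*29 - 98 = -1537 - 98 = -1635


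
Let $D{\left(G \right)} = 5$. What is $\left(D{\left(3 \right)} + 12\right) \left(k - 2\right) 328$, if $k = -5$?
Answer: $-39032$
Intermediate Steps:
$\left(D{\left(3 \right)} + 12\right) \left(k - 2\right) 328 = \left(5 + 12\right) \left(-5 - 2\right) 328 = 17 \left(-7\right) 328 = \left(-119\right) 328 = -39032$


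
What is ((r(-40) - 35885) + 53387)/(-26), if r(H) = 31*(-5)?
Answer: -17347/26 ≈ -667.19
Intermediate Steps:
r(H) = -155
((r(-40) - 35885) + 53387)/(-26) = ((-155 - 35885) + 53387)/(-26) = -(-36040 + 53387)/26 = -1/26*17347 = -17347/26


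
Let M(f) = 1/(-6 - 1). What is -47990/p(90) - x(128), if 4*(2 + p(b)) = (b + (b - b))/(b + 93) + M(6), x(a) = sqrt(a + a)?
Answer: 81914648/3267 ≈ 25073.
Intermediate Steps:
M(f) = -1/7 (M(f) = 1/(-7) = -1/7)
x(a) = sqrt(2)*sqrt(a) (x(a) = sqrt(2*a) = sqrt(2)*sqrt(a))
p(b) = -57/28 + b/(4*(93 + b)) (p(b) = -2 + ((b + (b - b))/(b + 93) - 1/7)/4 = -2 + ((b + 0)/(93 + b) - 1/7)/4 = -2 + (b/(93 + b) - 1/7)/4 = -2 + (-1/7 + b/(93 + b))/4 = -2 + (-1/28 + b/(4*(93 + b))) = -57/28 + b/(4*(93 + b)))
-47990/p(90) - x(128) = -47990*28*(93 + 90)/(-5301 - 50*90) - sqrt(2)*sqrt(128) = -47990*5124/(-5301 - 4500) - sqrt(2)*8*sqrt(2) = -47990/((1/28)*(1/183)*(-9801)) - 1*16 = -47990/(-3267/1708) - 16 = -47990*(-1708/3267) - 16 = 81966920/3267 - 16 = 81914648/3267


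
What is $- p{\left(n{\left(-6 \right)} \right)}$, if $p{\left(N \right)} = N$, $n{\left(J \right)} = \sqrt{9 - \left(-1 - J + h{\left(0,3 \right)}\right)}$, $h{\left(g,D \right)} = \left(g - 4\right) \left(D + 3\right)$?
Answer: $- 2 \sqrt{7} \approx -5.2915$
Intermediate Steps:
$h{\left(g,D \right)} = \left(-4 + g\right) \left(3 + D\right)$
$n{\left(J \right)} = \sqrt{34 + J}$ ($n{\left(J \right)} = \sqrt{9 - \left(-13 + 0 - 12 - J\right)} = \sqrt{9 + \left(\left(J + 1\right) - \left(-12 - 12 + 0 + 0\right)\right)} = \sqrt{9 + \left(\left(1 + J\right) - -24\right)} = \sqrt{9 + \left(\left(1 + J\right) + 24\right)} = \sqrt{9 + \left(25 + J\right)} = \sqrt{34 + J}$)
$- p{\left(n{\left(-6 \right)} \right)} = - \sqrt{34 - 6} = - \sqrt{28} = - 2 \sqrt{7}$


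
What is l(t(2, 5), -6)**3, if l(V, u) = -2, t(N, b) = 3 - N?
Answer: -8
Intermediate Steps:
l(t(2, 5), -6)**3 = (-2)**3 = -8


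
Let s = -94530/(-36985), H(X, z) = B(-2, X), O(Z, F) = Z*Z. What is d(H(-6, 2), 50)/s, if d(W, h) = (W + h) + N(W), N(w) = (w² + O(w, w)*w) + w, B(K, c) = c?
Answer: -525187/9453 ≈ -55.558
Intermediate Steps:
O(Z, F) = Z²
N(w) = w + w² + w³ (N(w) = (w² + w²*w) + w = (w² + w³) + w = w + w² + w³)
H(X, z) = X
d(W, h) = W + h + W*(1 + W + W²) (d(W, h) = (W + h) + W*(1 + W + W²) = W + h + W*(1 + W + W²))
s = 18906/7397 (s = -94530*(-1/36985) = 18906/7397 ≈ 2.5559)
d(H(-6, 2), 50)/s = (-6 + 50 - 6*(1 - 6 + (-6)²))/(18906/7397) = (-6 + 50 - 6*(1 - 6 + 36))*(7397/18906) = (-6 + 50 - 6*31)*(7397/18906) = (-6 + 50 - 186)*(7397/18906) = -142*7397/18906 = -525187/9453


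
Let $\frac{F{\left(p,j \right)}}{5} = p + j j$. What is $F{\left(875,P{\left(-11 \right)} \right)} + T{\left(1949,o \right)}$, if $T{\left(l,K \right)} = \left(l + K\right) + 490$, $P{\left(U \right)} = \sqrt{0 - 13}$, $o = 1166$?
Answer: $7915$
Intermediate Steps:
$P{\left(U \right)} = i \sqrt{13}$ ($P{\left(U \right)} = \sqrt{-13} = i \sqrt{13}$)
$F{\left(p,j \right)} = 5 p + 5 j^{2}$ ($F{\left(p,j \right)} = 5 \left(p + j j\right) = 5 \left(p + j^{2}\right) = 5 p + 5 j^{2}$)
$T{\left(l,K \right)} = 490 + K + l$ ($T{\left(l,K \right)} = \left(K + l\right) + 490 = 490 + K + l$)
$F{\left(875,P{\left(-11 \right)} \right)} + T{\left(1949,o \right)} = \left(5 \cdot 875 + 5 \left(i \sqrt{13}\right)^{2}\right) + \left(490 + 1166 + 1949\right) = \left(4375 + 5 \left(-13\right)\right) + 3605 = \left(4375 - 65\right) + 3605 = 4310 + 3605 = 7915$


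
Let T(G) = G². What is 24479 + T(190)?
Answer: 60579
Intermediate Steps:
24479 + T(190) = 24479 + 190² = 24479 + 36100 = 60579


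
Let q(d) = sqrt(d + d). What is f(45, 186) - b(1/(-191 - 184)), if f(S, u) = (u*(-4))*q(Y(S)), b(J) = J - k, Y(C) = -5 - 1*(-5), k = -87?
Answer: -32624/375 ≈ -86.997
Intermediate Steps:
Y(C) = 0 (Y(C) = -5 + 5 = 0)
b(J) = 87 + J (b(J) = J - 1*(-87) = J + 87 = 87 + J)
q(d) = sqrt(2)*sqrt(d) (q(d) = sqrt(2*d) = sqrt(2)*sqrt(d))
f(S, u) = 0 (f(S, u) = (u*(-4))*(sqrt(2)*sqrt(0)) = (-4*u)*(sqrt(2)*0) = -4*u*0 = 0)
f(45, 186) - b(1/(-191 - 184)) = 0 - (87 + 1/(-191 - 184)) = 0 - (87 + 1/(-375)) = 0 - (87 - 1/375) = 0 - 1*32624/375 = 0 - 32624/375 = -32624/375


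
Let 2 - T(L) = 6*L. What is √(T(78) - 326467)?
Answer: I*√326933 ≈ 571.78*I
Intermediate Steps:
T(L) = 2 - 6*L
√(T(78) - 326467) = √((2 - 6*78) - 326467) = √((2 - 468) - 326467) = √(-466 - 326467) = √(-326933) = I*√326933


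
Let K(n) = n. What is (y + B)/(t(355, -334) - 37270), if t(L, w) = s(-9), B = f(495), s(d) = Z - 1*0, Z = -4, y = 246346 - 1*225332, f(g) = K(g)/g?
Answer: -21015/37274 ≈ -0.56380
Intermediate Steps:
f(g) = 1 (f(g) = g/g = 1)
y = 21014 (y = 246346 - 225332 = 21014)
s(d) = -4 (s(d) = -4 - 1*0 = -4 + 0 = -4)
B = 1
t(L, w) = -4
(y + B)/(t(355, -334) - 37270) = (21014 + 1)/(-4 - 37270) = 21015/(-37274) = 21015*(-1/37274) = -21015/37274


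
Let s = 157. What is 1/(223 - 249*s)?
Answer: -1/38870 ≈ -2.5727e-5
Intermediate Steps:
1/(223 - 249*s) = 1/(223 - 249*157) = 1/(223 - 39093) = 1/(-38870) = -1/38870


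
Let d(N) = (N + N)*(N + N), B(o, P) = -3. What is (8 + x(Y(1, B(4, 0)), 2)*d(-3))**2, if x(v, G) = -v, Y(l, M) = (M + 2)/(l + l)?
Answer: 676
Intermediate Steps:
Y(l, M) = (2 + M)/(2*l) (Y(l, M) = (2 + M)/((2*l)) = (2 + M)*(1/(2*l)) = (2 + M)/(2*l))
d(N) = 4*N**2 (d(N) = (2*N)*(2*N) = 4*N**2)
(8 + x(Y(1, B(4, 0)), 2)*d(-3))**2 = (8 + (-(2 - 3)/(2*1))*(4*(-3)**2))**2 = (8 + (-(-1)/2)*(4*9))**2 = (8 - 1*(-1/2)*36)**2 = (8 + (1/2)*36)**2 = (8 + 18)**2 = 26**2 = 676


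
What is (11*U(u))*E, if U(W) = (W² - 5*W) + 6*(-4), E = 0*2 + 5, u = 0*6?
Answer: -1320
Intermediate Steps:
u = 0
E = 5 (E = 0 + 5 = 5)
U(W) = -24 + W² - 5*W (U(W) = (W² - 5*W) - 24 = -24 + W² - 5*W)
(11*U(u))*E = (11*(-24 + 0² - 5*0))*5 = (11*(-24 + 0 + 0))*5 = (11*(-24))*5 = -264*5 = -1320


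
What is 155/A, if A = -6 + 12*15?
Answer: 155/174 ≈ 0.89080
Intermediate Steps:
A = 174 (A = -6 + 180 = 174)
155/A = 155/174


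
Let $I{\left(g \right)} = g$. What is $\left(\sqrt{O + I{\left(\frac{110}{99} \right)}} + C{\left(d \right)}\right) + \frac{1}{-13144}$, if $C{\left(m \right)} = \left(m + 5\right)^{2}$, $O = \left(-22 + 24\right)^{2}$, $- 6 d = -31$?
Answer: $\frac{12227197}{118296} + \frac{\sqrt{46}}{3} \approx 105.62$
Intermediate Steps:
$d = \frac{31}{6}$ ($d = \left(- \frac{1}{6}\right) \left(-31\right) = \frac{31}{6} \approx 5.1667$)
$O = 4$ ($O = 2^{2} = 4$)
$C{\left(m \right)} = \left(5 + m\right)^{2}$
$\left(\sqrt{O + I{\left(\frac{110}{99} \right)}} + C{\left(d \right)}\right) + \frac{1}{-13144} = \left(\sqrt{4 + \frac{110}{99}} + \left(5 + \frac{31}{6}\right)^{2}\right) + \frac{1}{-13144} = \left(\sqrt{4 + 110 \cdot \frac{1}{99}} + \left(\frac{61}{6}\right)^{2}\right) - \frac{1}{13144} = \left(\sqrt{4 + \frac{10}{9}} + \frac{3721}{36}\right) - \frac{1}{13144} = \left(\sqrt{\frac{46}{9}} + \frac{3721}{36}\right) - \frac{1}{13144} = \left(\frac{\sqrt{46}}{3} + \frac{3721}{36}\right) - \frac{1}{13144} = \left(\frac{3721}{36} + \frac{\sqrt{46}}{3}\right) - \frac{1}{13144} = \frac{12227197}{118296} + \frac{\sqrt{46}}{3}$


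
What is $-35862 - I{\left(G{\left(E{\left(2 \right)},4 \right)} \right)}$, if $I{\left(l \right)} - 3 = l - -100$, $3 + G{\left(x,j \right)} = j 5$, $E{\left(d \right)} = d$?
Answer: $-35982$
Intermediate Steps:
$G{\left(x,j \right)} = -3 + 5 j$ ($G{\left(x,j \right)} = -3 + j 5 = -3 + 5 j$)
$I{\left(l \right)} = 103 + l$ ($I{\left(l \right)} = 3 + \left(l - -100\right) = 3 + \left(l + 100\right) = 3 + \left(100 + l\right) = 103 + l$)
$-35862 - I{\left(G{\left(E{\left(2 \right)},4 \right)} \right)} = -35862 - \left(103 + \left(-3 + 5 \cdot 4\right)\right) = -35862 - \left(103 + \left(-3 + 20\right)\right) = -35862 - \left(103 + 17\right) = -35862 - 120 = -35982$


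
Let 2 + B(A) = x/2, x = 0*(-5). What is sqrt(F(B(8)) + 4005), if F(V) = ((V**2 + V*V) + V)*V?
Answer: 11*sqrt(33) ≈ 63.190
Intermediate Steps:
x = 0
B(A) = -2 (B(A) = -2 + 0/2 = -2 + 0*(1/2) = -2 + 0 = -2)
F(V) = V*(V + 2*V**2) (F(V) = ((V**2 + V**2) + V)*V = (2*V**2 + V)*V = (V + 2*V**2)*V = V*(V + 2*V**2))
sqrt(F(B(8)) + 4005) = sqrt((-2)**2*(1 + 2*(-2)) + 4005) = sqrt(4*(1 - 4) + 4005) = sqrt(4*(-3) + 4005) = sqrt(-12 + 4005) = sqrt(3993) = 11*sqrt(33)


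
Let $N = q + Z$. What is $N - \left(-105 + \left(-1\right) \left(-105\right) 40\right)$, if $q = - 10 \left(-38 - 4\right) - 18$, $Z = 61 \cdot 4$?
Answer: $-3449$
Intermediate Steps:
$Z = 244$
$q = 402$ ($q = \left(-10\right) \left(-42\right) - 18 = 420 - 18 = 402$)
$N = 646$ ($N = 402 + 244 = 646$)
$N - \left(-105 + \left(-1\right) \left(-105\right) 40\right) = 646 - \left(-105 + \left(-1\right) \left(-105\right) 40\right) = 646 - \left(-105 + 105 \cdot 40\right) = 646 - \left(-105 + 4200\right) = 646 - 4095 = -3449$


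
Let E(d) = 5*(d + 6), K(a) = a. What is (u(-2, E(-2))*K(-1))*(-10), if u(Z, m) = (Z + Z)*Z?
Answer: 80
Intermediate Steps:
E(d) = 30 + 5*d (E(d) = 5*(6 + d) = 30 + 5*d)
u(Z, m) = 2*Z² (u(Z, m) = (2*Z)*Z = 2*Z²)
(u(-2, E(-2))*K(-1))*(-10) = ((2*(-2)²)*(-1))*(-10) = ((2*4)*(-1))*(-10) = (8*(-1))*(-10) = -8*(-10) = 80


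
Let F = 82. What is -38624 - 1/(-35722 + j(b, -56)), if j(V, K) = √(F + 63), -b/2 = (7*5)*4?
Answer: -49286585397014/1276061139 + √145/1276061139 ≈ -38624.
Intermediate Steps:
b = -280 (b = -2*7*5*4 = -70*4 = -2*140 = -280)
j(V, K) = √145 (j(V, K) = √(82 + 63) = √145)
-38624 - 1/(-35722 + j(b, -56)) = -38624 - 1/(-35722 + √145)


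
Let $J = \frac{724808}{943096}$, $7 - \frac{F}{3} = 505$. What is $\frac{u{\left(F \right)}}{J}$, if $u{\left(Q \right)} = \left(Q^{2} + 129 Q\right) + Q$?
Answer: $\frac{34318859256}{12943} \approx 2.6515 \cdot 10^{6}$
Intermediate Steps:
$F = -1494$ ($F = 21 - 1515 = -1494$)
$J = \frac{12943}{16841}$ ($J = 724808 \cdot \frac{1}{943096} = \frac{12943}{16841} \approx 0.76854$)
$u{\left(Q \right)} = Q^{2} + 130 Q$
$\frac{u{\left(F \right)}}{J} = \frac{\left(-1494\right) \left(130 - 1494\right)}{\frac{12943}{16841}} = \left(-1494\right) \left(-1364\right) \frac{16841}{12943} = 2037816 \cdot \frac{16841}{12943} = \frac{34318859256}{12943}$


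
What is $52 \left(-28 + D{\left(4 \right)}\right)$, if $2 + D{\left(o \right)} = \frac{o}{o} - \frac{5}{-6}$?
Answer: $- \frac{4394}{3} \approx -1464.7$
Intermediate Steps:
$D{\left(o \right)} = - \frac{1}{6}$ ($D{\left(o \right)} = -2 + \left(\frac{o}{o} - \frac{5}{-6}\right) = -2 + \left(1 - - \frac{5}{6}\right) = -2 + \left(1 + \frac{5}{6}\right) = -2 + \frac{11}{6} = - \frac{1}{6}$)
$52 \left(-28 + D{\left(4 \right)}\right) = 52 \left(-28 - \frac{1}{6}\right) = 52 \left(- \frac{169}{6}\right) = - \frac{4394}{3}$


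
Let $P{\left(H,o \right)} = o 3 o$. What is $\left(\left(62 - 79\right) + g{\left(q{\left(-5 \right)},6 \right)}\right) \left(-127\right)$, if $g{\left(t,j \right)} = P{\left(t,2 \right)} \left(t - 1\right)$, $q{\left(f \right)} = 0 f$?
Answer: $3683$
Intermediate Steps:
$P{\left(H,o \right)} = 3 o^{2}$ ($P{\left(H,o \right)} = 3 o o = 3 o^{2}$)
$q{\left(f \right)} = 0$
$g{\left(t,j \right)} = -12 + 12 t$ ($g{\left(t,j \right)} = 3 \cdot 2^{2} \left(t - 1\right) = 3 \cdot 4 \left(-1 + t\right) = 12 \left(-1 + t\right) = -12 + 12 t$)
$\left(\left(62 - 79\right) + g{\left(q{\left(-5 \right)},6 \right)}\right) \left(-127\right) = \left(\left(62 - 79\right) + \left(-12 + 12 \cdot 0\right)\right) \left(-127\right) = \left(-17 + \left(-12 + 0\right)\right) \left(-127\right) = \left(-17 - 12\right) \left(-127\right) = \left(-29\right) \left(-127\right) = 3683$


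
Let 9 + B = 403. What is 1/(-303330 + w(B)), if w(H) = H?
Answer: -1/302936 ≈ -3.3010e-6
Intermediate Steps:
B = 394 (B = -9 + 403 = 394)
1/(-303330 + w(B)) = 1/(-303330 + 394) = 1/(-302936) = -1/302936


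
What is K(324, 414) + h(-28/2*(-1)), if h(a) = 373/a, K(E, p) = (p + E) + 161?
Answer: 12959/14 ≈ 925.64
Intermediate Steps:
K(E, p) = 161 + E + p (K(E, p) = (E + p) + 161 = 161 + E + p)
K(324, 414) + h(-28/2*(-1)) = (161 + 324 + 414) + 373/((-28/2*(-1))) = 899 + 373/((-28*½*(-1))) = 899 + 373/((-14*(-1))) = 899 + 373/14 = 12959/14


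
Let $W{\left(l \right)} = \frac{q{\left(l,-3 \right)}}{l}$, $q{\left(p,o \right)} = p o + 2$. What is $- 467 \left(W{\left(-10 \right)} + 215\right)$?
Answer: $- \frac{494553}{5} \approx -98911.0$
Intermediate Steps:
$q{\left(p,o \right)} = 2 + o p$ ($q{\left(p,o \right)} = o p + 2 = 2 + o p$)
$W{\left(l \right)} = \frac{2 - 3 l}{l}$
$- 467 \left(W{\left(-10 \right)} + 215\right) = - 467 \left(\left(-3 + \frac{2}{-10}\right) + 215\right) = - 467 \left(\left(-3 + 2 \left(- \frac{1}{10}\right)\right) + 215\right) = - 467 \left(\left(-3 - \frac{1}{5}\right) + 215\right) = - 467 \left(- \frac{16}{5} + 215\right) = \left(-467\right) \frac{1059}{5} = - \frac{494553}{5}$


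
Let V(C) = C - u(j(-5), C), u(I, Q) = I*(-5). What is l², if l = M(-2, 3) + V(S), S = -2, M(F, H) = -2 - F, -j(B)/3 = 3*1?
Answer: 2209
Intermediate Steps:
j(B) = -9
u(I, Q) = -5*I
V(C) = -45 + C (V(C) = C - (-5)*(-9) = C - 1*45 = C - 45 = -45 + C)
l = -47 (l = (-2 - 1*(-2)) + (-45 - 2) = (-2 + 2) - 47 = 0 - 47 = -47)
l² = (-47)² = 2209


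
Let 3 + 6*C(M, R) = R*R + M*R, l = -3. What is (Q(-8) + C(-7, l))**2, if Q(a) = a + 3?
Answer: 1/4 ≈ 0.25000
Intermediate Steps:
Q(a) = 3 + a
C(M, R) = -1/2 + R**2/6 + M*R/6 (C(M, R) = -1/2 + (R*R + M*R)/6 = -1/2 + (R**2 + M*R)/6 = -1/2 + (R**2/6 + M*R/6) = -1/2 + R**2/6 + M*R/6)
(Q(-8) + C(-7, l))**2 = ((3 - 8) + (-1/2 + (1/6)*(-3)**2 + (1/6)*(-7)*(-3)))**2 = (-5 + (-1/2 + (1/6)*9 + 7/2))**2 = (-5 + (-1/2 + 3/2 + 7/2))**2 = (-5 + 9/2)**2 = (-1/2)**2 = 1/4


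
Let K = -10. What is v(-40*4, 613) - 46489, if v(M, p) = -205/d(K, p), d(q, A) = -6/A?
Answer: -153269/6 ≈ -25545.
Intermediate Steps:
v(M, p) = 205*p/6 (v(M, p) = -205*(-p/6) = -(-205)*p/6 = 205*p/6)
v(-40*4, 613) - 46489 = (205/6)*613 - 46489 = 125665/6 - 46489 = -153269/6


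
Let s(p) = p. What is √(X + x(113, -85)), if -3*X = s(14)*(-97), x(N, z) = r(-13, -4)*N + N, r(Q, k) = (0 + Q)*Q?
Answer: 2*√44241/3 ≈ 140.22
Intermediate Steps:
r(Q, k) = Q² (r(Q, k) = Q*Q = Q²)
x(N, z) = 170*N (x(N, z) = (-13)²*N + N = 169*N + N = 170*N)
X = 1358/3 (X = -14*(-97)/3 = -⅓*(-1358) = 1358/3 ≈ 452.67)
√(X + x(113, -85)) = √(1358/3 + 170*113) = √(1358/3 + 19210) = √(58988/3) = 2*√44241/3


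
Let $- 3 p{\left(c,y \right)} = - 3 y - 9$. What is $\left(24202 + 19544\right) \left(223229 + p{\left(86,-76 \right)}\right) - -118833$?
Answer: $9762301209$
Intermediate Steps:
$p{\left(c,y \right)} = 3 + y$ ($p{\left(c,y \right)} = - \frac{- 3 y - 9}{3} = - \frac{-9 - 3 y}{3} = 3 + y$)
$\left(24202 + 19544\right) \left(223229 + p{\left(86,-76 \right)}\right) - -118833 = \left(24202 + 19544\right) \left(223229 + \left(3 - 76\right)\right) - -118833 = 43746 \left(223229 - 73\right) + 118833 = 43746 \cdot 223156 + 118833 = 9762182376 + 118833 = 9762301209$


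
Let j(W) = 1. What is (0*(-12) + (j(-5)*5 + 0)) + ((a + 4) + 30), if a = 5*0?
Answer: 39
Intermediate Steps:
a = 0
(0*(-12) + (j(-5)*5 + 0)) + ((a + 4) + 30) = (0*(-12) + (1*5 + 0)) + ((0 + 4) + 30) = (0 + (5 + 0)) + (4 + 30) = (0 + 5) + 34 = 5 + 34 = 39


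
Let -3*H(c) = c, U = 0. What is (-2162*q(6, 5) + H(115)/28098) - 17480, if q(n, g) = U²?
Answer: -1473459235/84294 ≈ -17480.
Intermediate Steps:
H(c) = -c/3
q(n, g) = 0 (q(n, g) = 0² = 0)
(-2162*q(6, 5) + H(115)/28098) - 17480 = (-2162*0 - ⅓*115/28098) - 17480 = (0 - 115/3*1/28098) - 17480 = (0 - 115/84294) - 17480 = -115/84294 - 17480 = -1473459235/84294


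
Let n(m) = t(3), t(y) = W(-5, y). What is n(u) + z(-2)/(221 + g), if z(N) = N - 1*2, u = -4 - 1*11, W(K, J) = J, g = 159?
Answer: 284/95 ≈ 2.9895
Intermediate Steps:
u = -15 (u = -4 - 11 = -15)
t(y) = y
n(m) = 3
z(N) = -2 + N (z(N) = N - 2 = -2 + N)
n(u) + z(-2)/(221 + g) = 3 + (-2 - 2)/(221 + 159) = 3 - 4/380 = 3 + (1/380)*(-4) = 3 - 1/95 = 284/95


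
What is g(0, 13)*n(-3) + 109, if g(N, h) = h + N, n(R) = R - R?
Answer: 109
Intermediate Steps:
n(R) = 0
g(N, h) = N + h
g(0, 13)*n(-3) + 109 = (0 + 13)*0 + 109 = 13*0 + 109 = 0 + 109 = 109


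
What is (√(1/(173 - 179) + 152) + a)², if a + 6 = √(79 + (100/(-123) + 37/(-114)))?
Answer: (-28044 + √1701004146 + 779*√5466)²/21846276 ≈ 229.40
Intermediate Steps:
a = -6 + √1701004146/4674 (a = -6 + √(79 + (100/(-123) + 37/(-114))) = -6 + √(79 + (100*(-1/123) + 37*(-1/114))) = -6 + √(79 + (-100/123 - 37/114)) = -6 + √(79 - 5317/4674) = -6 + √(363929/4674) = -6 + √1701004146/4674 ≈ 2.8240)
(√(1/(173 - 179) + 152) + a)² = (√(1/(173 - 179) + 152) + (-6 + √1701004146/4674))² = (√(1/(-6) + 152) + (-6 + √1701004146/4674))² = (√(-⅙ + 152) + (-6 + √1701004146/4674))² = (√(911/6) + (-6 + √1701004146/4674))² = (√5466/6 + (-6 + √1701004146/4674))² = (-6 + √5466/6 + √1701004146/4674)²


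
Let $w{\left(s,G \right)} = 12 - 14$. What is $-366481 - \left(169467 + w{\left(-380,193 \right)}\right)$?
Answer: $-535946$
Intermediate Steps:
$w{\left(s,G \right)} = -2$ ($w{\left(s,G \right)} = 12 - 14 = -2$)
$-366481 - \left(169467 + w{\left(-380,193 \right)}\right) = -366481 - \left(169467 - 2\right) = -366481 - 169465 = -535946$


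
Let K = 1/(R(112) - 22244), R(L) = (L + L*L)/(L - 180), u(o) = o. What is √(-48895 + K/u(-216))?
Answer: I*√3998967945460239/285984 ≈ 221.12*I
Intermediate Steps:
R(L) = (L + L²)/(-180 + L)
K = -17/381312 (K = 1/(112*(1 + 112)/(-180 + 112) - 22244) = 1/(112*113/(-68) - 22244) = 1/(112*(-1/68)*113 - 22244) = 1/(-3164/17 - 22244) = 1/(-381312/17) = -17/381312 ≈ -4.4583e-5)
√(-48895 + K/u(-216)) = √(-48895 - 17/381312/(-216)) = √(-48895 - 17/381312*(-1/216)) = √(-48895 + 17/82363392) = √(-4027158051823/82363392) = I*√3998967945460239/285984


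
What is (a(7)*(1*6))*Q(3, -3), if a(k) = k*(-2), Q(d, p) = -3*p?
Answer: -756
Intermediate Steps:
a(k) = -2*k
(a(7)*(1*6))*Q(3, -3) = ((-2*7)*(1*6))*(-3*(-3)) = -14*6*9 = -84*9 = -756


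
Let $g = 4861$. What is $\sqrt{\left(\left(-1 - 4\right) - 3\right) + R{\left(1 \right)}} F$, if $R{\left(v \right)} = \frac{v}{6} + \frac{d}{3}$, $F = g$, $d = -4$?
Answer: $\frac{4861 i \sqrt{330}}{6} \approx 14717.0 i$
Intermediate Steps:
$F = 4861$
$R{\left(v \right)} = - \frac{4}{3} + \frac{v}{6}$ ($R{\left(v \right)} = \frac{v}{6} - \frac{4}{3} = - \frac{4}{3} + \frac{v}{6}$)
$\sqrt{\left(\left(-1 - 4\right) - 3\right) + R{\left(1 \right)}} F = \sqrt{\left(\left(-1 - 4\right) - 3\right) + \left(- \frac{4}{3} + \frac{1}{6} \cdot 1\right)} 4861 = \sqrt{\left(-5 - 3\right) + \left(- \frac{4}{3} + \frac{1}{6}\right)} 4861 = \sqrt{-8 - \frac{7}{6}} \cdot 4861 = \sqrt{- \frac{55}{6}} \cdot 4861 = \frac{i \sqrt{330}}{6} \cdot 4861 = \frac{4861 i \sqrt{330}}{6}$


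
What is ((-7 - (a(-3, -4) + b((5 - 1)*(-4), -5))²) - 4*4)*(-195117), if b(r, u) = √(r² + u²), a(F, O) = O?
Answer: 62437440 - 1560936*√281 ≈ 3.6271e+7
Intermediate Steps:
((-7 - (a(-3, -4) + b((5 - 1)*(-4), -5))²) - 4*4)*(-195117) = ((-7 - (-4 + √(((5 - 1)*(-4))² + (-5)²))²) - 4*4)*(-195117) = ((-7 - (-4 + √((4*(-4))² + 25))²) - 16)*(-195117) = ((-7 - (-4 + √((-16)² + 25))²) - 16)*(-195117) = ((-7 - (-4 + √(256 + 25))²) - 16)*(-195117) = ((-7 - (-4 + √281)²) - 16)*(-195117) = (-23 - (-4 + √281)²)*(-195117) = 4487691 + 195117*(-4 + √281)²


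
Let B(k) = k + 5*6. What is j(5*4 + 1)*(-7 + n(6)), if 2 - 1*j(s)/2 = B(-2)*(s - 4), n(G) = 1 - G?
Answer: 11376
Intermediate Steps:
B(k) = 30 + k (B(k) = k + 30 = 30 + k)
j(s) = 228 - 56*s (j(s) = 4 - 2*(30 - 2)*(s - 4) = 4 - 56*(-4 + s) = 4 - 2*(-112 + 28*s) = 4 + (224 - 56*s) = 228 - 56*s)
j(5*4 + 1)*(-7 + n(6)) = (228 - 56*(5*4 + 1))*(-7 + (1 - 1*6)) = (228 - 56*(20 + 1))*(-7 + (1 - 6)) = (228 - 56*21)*(-7 - 5) = (228 - 1176)*(-12) = -948*(-12) = 11376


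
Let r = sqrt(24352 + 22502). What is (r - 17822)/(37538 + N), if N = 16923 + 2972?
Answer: -17822/57433 + 3*sqrt(5206)/57433 ≈ -0.30654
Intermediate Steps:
r = 3*sqrt(5206) (r = sqrt(46854) = 3*sqrt(5206) ≈ 216.46)
N = 19895
(r - 17822)/(37538 + N) = (3*sqrt(5206) - 17822)/(37538 + 19895) = (-17822 + 3*sqrt(5206))/57433 = (-17822 + 3*sqrt(5206))*(1/57433) = -17822/57433 + 3*sqrt(5206)/57433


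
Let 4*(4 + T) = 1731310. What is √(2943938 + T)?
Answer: 7*√275654/2 ≈ 1837.6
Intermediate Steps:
T = 865647/2 (T = -4 + (¼)*1731310 = -4 + 865655/2 = 865647/2 ≈ 4.3282e+5)
√(2943938 + T) = √(2943938 + 865647/2) = √(6753523/2) = 7*√275654/2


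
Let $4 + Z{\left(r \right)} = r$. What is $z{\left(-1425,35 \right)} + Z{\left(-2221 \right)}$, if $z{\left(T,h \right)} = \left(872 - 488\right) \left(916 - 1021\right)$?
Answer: $-42545$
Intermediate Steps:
$Z{\left(r \right)} = -4 + r$
$z{\left(T,h \right)} = -40320$ ($z{\left(T,h \right)} = 384 \left(-105\right) = -40320$)
$z{\left(-1425,35 \right)} + Z{\left(-2221 \right)} = -40320 - 2225 = -42545$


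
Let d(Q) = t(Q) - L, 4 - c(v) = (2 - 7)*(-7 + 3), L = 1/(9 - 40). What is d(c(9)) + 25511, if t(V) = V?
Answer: 790346/31 ≈ 25495.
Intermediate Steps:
L = -1/31 (L = 1/(-31) = -1/31 ≈ -0.032258)
c(v) = -16 (c(v) = 4 - (2 - 7)*(-7 + 3) = 4 - (-5)*(-4) = 4 - 1*20 = 4 - 20 = -16)
d(Q) = 1/31 + Q (d(Q) = Q - 1*(-1/31) = Q + 1/31 = 1/31 + Q)
d(c(9)) + 25511 = (1/31 - 16) + 25511 = -495/31 + 25511 = 790346/31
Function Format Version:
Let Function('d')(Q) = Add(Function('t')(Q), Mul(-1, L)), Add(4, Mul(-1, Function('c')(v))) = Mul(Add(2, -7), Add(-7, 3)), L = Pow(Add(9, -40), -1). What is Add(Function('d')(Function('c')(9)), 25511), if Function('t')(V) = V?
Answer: Rational(790346, 31) ≈ 25495.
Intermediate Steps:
L = Rational(-1, 31) (L = Pow(-31, -1) = Rational(-1, 31) ≈ -0.032258)
Function('c')(v) = -16 (Function('c')(v) = Add(4, Mul(-1, Mul(Add(2, -7), Add(-7, 3)))) = Add(4, Mul(-1, Mul(-5, -4))) = Add(4, Mul(-1, 20)) = Add(4, -20) = -16)
Function('d')(Q) = Add(Rational(1, 31), Q) (Function('d')(Q) = Add(Q, Mul(-1, Rational(-1, 31))) = Add(Q, Rational(1, 31)) = Add(Rational(1, 31), Q))
Add(Function('d')(Function('c')(9)), 25511) = Add(Add(Rational(1, 31), -16), 25511) = Add(Rational(-495, 31), 25511) = Rational(790346, 31)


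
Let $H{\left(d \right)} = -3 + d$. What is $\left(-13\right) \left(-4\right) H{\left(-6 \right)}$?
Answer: $-468$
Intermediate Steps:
$\left(-13\right) \left(-4\right) H{\left(-6 \right)} = \left(-13\right) \left(-4\right) \left(-3 - 6\right) = 52 \left(-9\right) = -468$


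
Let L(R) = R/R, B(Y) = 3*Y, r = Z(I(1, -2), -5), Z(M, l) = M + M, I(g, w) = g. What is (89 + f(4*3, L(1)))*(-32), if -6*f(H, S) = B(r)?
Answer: -2816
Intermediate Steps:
Z(M, l) = 2*M
r = 2 (r = 2*1 = 2)
L(R) = 1
f(H, S) = -1 (f(H, S) = -2/2 = -⅙*6 = -1)
(89 + f(4*3, L(1)))*(-32) = (89 - 1)*(-32) = 88*(-32) = -2816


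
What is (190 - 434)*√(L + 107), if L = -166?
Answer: -244*I*√59 ≈ -1874.2*I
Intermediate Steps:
(190 - 434)*√(L + 107) = (190 - 434)*√(-166 + 107) = -244*I*√59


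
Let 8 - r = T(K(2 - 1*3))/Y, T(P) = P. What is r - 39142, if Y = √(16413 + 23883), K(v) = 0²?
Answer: -39134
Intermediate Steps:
K(v) = 0
Y = 2*√10074 (Y = √40296 = 2*√10074 ≈ 200.74)
r = 8 (r = 8 - 0/(2*√10074) = 8 - 0*√10074/20148 = 8 - 1*0 = 8 + 0 = 8)
r - 39142 = 8 - 39142 = -39134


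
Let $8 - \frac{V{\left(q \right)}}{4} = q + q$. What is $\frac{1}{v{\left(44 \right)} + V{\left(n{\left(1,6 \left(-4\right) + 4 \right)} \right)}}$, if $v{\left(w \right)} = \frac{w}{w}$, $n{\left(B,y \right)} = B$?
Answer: $\frac{1}{25} \approx 0.04$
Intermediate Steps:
$V{\left(q \right)} = 32 - 8 q$ ($V{\left(q \right)} = 32 - 4 \left(q + q\right) = 32 - 4 \cdot 2 q = 32 - 8 q$)
$v{\left(w \right)} = 1$
$\frac{1}{v{\left(44 \right)} + V{\left(n{\left(1,6 \left(-4\right) + 4 \right)} \right)}} = \frac{1}{1 + \left(32 - 8\right)} = \frac{1}{1 + 24} = \frac{1}{25}$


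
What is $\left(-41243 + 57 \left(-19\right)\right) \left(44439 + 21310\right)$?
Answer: $-2782892174$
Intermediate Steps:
$\left(-41243 + 57 \left(-19\right)\right) \left(44439 + 21310\right) = \left(-41243 - 1083\right) 65749 = \left(-42326\right) 65749 = -2782892174$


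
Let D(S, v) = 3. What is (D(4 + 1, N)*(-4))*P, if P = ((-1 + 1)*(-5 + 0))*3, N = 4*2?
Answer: 0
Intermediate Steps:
N = 8
P = 0 (P = (0*(-5))*3 = 0*3 = 0)
(D(4 + 1, N)*(-4))*P = (3*(-4))*0 = -12*0 = 0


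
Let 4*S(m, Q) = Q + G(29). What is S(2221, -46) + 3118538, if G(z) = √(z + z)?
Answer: 6237053/2 + √58/4 ≈ 3.1185e+6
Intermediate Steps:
G(z) = √2*√z (G(z) = √(2*z) = √2*√z)
S(m, Q) = Q/4 + √58/4 (S(m, Q) = (Q + √2*√29)/4 = (Q + √58)/4 = Q/4 + √58/4)
S(2221, -46) + 3118538 = ((¼)*(-46) + √58/4) + 3118538 = (-23/2 + √58/4) + 3118538 = 6237053/2 + √58/4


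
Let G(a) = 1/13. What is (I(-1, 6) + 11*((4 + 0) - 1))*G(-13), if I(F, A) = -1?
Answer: 32/13 ≈ 2.4615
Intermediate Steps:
G(a) = 1/13
(I(-1, 6) + 11*((4 + 0) - 1))*G(-13) = (-1 + 11*((4 + 0) - 1))*(1/13) = (-1 + 11*(4 - 1))*(1/13) = (-1 + 11*3)*(1/13) = (-1 + 33)*(1/13) = 32*(1/13) = 32/13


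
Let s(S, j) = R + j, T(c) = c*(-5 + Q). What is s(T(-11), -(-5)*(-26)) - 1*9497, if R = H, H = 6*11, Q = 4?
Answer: -9561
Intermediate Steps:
H = 66
T(c) = -c (T(c) = c*(-5 + 4) = c*(-1) = -c)
R = 66
s(S, j) = 66 + j
s(T(-11), -(-5)*(-26)) - 1*9497 = (66 - (-5)*(-26)) - 1*9497 = (66 - 1*130) - 9497 = (66 - 130) - 9497 = -64 - 9497 = -9561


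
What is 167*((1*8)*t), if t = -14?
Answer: -18704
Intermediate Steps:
167*((1*8)*t) = 167*((1*8)*(-14)) = 167*(8*(-14)) = 167*(-112) = -18704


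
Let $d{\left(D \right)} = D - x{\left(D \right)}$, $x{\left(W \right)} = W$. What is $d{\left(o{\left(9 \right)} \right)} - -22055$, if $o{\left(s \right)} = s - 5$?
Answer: $22055$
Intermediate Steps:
$o{\left(s \right)} = -5 + s$ ($o{\left(s \right)} = s - 5 = -5 + s$)
$d{\left(D \right)} = 0$ ($d{\left(D \right)} = D - D = 0$)
$d{\left(o{\left(9 \right)} \right)} - -22055 = 0 - -22055 = 0 + 22055 = 22055$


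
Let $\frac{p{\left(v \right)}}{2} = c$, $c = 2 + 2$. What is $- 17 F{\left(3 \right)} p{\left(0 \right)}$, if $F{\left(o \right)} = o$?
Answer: $-408$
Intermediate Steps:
$c = 4$
$p{\left(v \right)} = 8$ ($p{\left(v \right)} = 2 \cdot 4 = 8$)
$- 17 F{\left(3 \right)} p{\left(0 \right)} = \left(-17\right) 3 \cdot 8 = \left(-51\right) 8 = -408$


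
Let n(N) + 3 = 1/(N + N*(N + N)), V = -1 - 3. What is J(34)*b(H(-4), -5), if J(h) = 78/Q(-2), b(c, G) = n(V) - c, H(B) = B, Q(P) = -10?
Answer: -1131/140 ≈ -8.0786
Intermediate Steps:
V = -4
n(N) = -3 + 1/(N + 2*N**2) (n(N) = -3 + 1/(N + N*(N + N)) = -3 + 1/(N + N*(2*N)) = -3 + 1/(N + 2*N**2))
b(c, G) = -83/28 - c (b(c, G) = (1 - 6*(-4)**2 - 3*(-4))/((-4)*(1 + 2*(-4))) - c = -(1 - 6*16 + 12)/(4*(1 - 8)) - c = -1/4*(1 - 96 + 12)/(-7) - c = -1/4*(-1/7)*(-83) - c = -83/28 - c)
J(h) = -39/5 (J(h) = 78/(-10) = 78*(-1/10) = -39/5)
J(34)*b(H(-4), -5) = -39*(-83/28 - 1*(-4))/5 = -39*(-83/28 + 4)/5 = -39/5*29/28 = -1131/140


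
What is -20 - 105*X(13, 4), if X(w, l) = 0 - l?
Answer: 400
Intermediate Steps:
X(w, l) = -l
-20 - 105*X(13, 4) = -20 - (-105)*4 = -20 - 105*(-4) = -20 + 420 = 400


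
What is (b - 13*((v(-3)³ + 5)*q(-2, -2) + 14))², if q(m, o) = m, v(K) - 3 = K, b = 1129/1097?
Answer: 3126487225/1203409 ≈ 2598.0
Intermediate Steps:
b = 1129/1097 (b = 1129*(1/1097) = 1129/1097 ≈ 1.0292)
v(K) = 3 + K
(b - 13*((v(-3)³ + 5)*q(-2, -2) + 14))² = (1129/1097 - 13*(((3 - 3)³ + 5)*(-2) + 14))² = (1129/1097 - 13*((0³ + 5)*(-2) + 14))² = (1129/1097 - 13*((0 + 5)*(-2) + 14))² = (1129/1097 - 13*(5*(-2) + 14))² = (1129/1097 - 13*(-10 + 14))² = (1129/1097 - 13*4)² = (1129/1097 - 52)² = (-55915/1097)² = 3126487225/1203409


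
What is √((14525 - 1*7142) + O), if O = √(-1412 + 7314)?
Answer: √(7383 + √5902) ≈ 86.370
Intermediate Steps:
O = √5902 ≈ 76.824
√((14525 - 1*7142) + O) = √((14525 - 1*7142) + √5902) = √((14525 - 7142) + √5902) = √(7383 + √5902)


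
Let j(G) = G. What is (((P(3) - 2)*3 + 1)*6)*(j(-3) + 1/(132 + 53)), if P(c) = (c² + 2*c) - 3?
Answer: -103044/185 ≈ -556.99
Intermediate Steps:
P(c) = -3 + c² + 2*c
(((P(3) - 2)*3 + 1)*6)*(j(-3) + 1/(132 + 53)) = ((((-3 + 3² + 2*3) - 2)*3 + 1)*6)*(-3 + 1/(132 + 53)) = ((((-3 + 9 + 6) - 2)*3 + 1)*6)*(-3 + 1/185) = (((12 - 2)*3 + 1)*6)*(-3 + 1/185) = ((10*3 + 1)*6)*(-554/185) = ((30 + 1)*6)*(-554/185) = (31*6)*(-554/185) = 186*(-554/185) = -103044/185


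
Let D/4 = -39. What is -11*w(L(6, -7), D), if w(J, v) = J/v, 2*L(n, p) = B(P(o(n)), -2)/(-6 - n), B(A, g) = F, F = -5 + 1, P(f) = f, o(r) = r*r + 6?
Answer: 11/936 ≈ 0.011752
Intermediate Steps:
D = -156 (D = 4*(-39) = -156)
o(r) = 6 + r² (o(r) = r² + 6 = 6 + r²)
F = -4
B(A, g) = -4
L(n, p) = -2/(-6 - n) (L(n, p) = (-4/(-6 - n))/2 = -2/(-6 - n))
-11*w(L(6, -7), D) = -11*2/(6 + 6)/(-156) = -11*2/12*(-1)/156 = -11*2*(1/12)*(-1)/156 = -11*(-1)/(6*156) = -11*(-1/936) = 11/936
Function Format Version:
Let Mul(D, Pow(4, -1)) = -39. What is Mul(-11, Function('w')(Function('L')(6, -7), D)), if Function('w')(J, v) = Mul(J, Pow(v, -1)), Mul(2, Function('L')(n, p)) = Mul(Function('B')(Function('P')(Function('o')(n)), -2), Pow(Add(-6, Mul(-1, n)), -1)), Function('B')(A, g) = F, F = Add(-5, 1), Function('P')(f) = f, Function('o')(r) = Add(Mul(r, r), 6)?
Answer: Rational(11, 936) ≈ 0.011752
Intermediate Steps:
D = -156 (D = Mul(4, -39) = -156)
Function('o')(r) = Add(6, Pow(r, 2)) (Function('o')(r) = Add(Pow(r, 2), 6) = Add(6, Pow(r, 2)))
F = -4
Function('B')(A, g) = -4
Function('L')(n, p) = Mul(-2, Pow(Add(-6, Mul(-1, n)), -1)) (Function('L')(n, p) = Mul(Rational(1, 2), Mul(-4, Pow(Add(-6, Mul(-1, n)), -1))) = Mul(-2, Pow(Add(-6, Mul(-1, n)), -1)))
Mul(-11, Function('w')(Function('L')(6, -7), D)) = Mul(-11, Mul(Mul(2, Pow(Add(6, 6), -1)), Pow(-156, -1))) = Mul(-11, Mul(Mul(2, Pow(12, -1)), Rational(-1, 156))) = Mul(-11, Mul(Mul(2, Rational(1, 12)), Rational(-1, 156))) = Mul(-11, Mul(Rational(1, 6), Rational(-1, 156))) = Mul(-11, Rational(-1, 936)) = Rational(11, 936)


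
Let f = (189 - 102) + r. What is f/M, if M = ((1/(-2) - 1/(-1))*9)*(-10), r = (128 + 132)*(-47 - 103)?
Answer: 12971/15 ≈ 864.73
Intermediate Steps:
r = -39000 (r = 260*(-150) = -39000)
f = -38913 (f = (189 - 102) - 39000 = 87 - 39000 = -38913)
M = -45 (M = ((1*(-½) - 1*(-1))*9)*(-10) = ((-½ + 1)*9)*(-10) = ((½)*9)*(-10) = (9/2)*(-10) = -45)
f/M = -38913/(-45) = -38913*(-1/45) = 12971/15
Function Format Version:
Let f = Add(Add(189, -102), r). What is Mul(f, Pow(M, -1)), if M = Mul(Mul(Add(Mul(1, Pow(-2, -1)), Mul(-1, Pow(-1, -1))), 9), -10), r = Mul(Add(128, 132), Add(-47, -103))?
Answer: Rational(12971, 15) ≈ 864.73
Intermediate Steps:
r = -39000 (r = Mul(260, -150) = -39000)
f = -38913 (f = Add(Add(189, -102), -39000) = Add(87, -39000) = -38913)
M = -45 (M = Mul(Mul(Add(Mul(1, Rational(-1, 2)), Mul(-1, -1)), 9), -10) = Mul(Mul(Add(Rational(-1, 2), 1), 9), -10) = Mul(Mul(Rational(1, 2), 9), -10) = Mul(Rational(9, 2), -10) = -45)
Mul(f, Pow(M, -1)) = Mul(-38913, Pow(-45, -1)) = Mul(-38913, Rational(-1, 45)) = Rational(12971, 15)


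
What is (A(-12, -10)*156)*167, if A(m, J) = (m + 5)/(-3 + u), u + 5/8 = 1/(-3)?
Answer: 4376736/95 ≈ 46071.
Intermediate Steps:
u = -23/24 (u = -5/8 + 1/(-3) = -5/8 + 1*(-1/3) = -5/8 - 1/3 = -23/24 ≈ -0.95833)
A(m, J) = -24/19 - 24*m/95 (A(m, J) = (m + 5)/(-3 - 23/24) = (5 + m)/(-95/24) = (5 + m)*(-24/95) = -24/19 - 24*m/95)
(A(-12, -10)*156)*167 = ((-24/19 - 24/95*(-12))*156)*167 = ((-24/19 + 288/95)*156)*167 = ((168/95)*156)*167 = (26208/95)*167 = 4376736/95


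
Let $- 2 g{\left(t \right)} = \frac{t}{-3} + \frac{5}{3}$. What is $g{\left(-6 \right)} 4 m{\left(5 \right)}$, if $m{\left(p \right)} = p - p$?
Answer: $0$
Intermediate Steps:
$g{\left(t \right)} = - \frac{5}{6} + \frac{t}{6}$ ($g{\left(t \right)} = - \frac{\frac{t}{-3} + \frac{5}{3}}{2} = - \frac{t \left(- \frac{1}{3}\right) + 5 \cdot \frac{1}{3}}{2} = - \frac{- \frac{t}{3} + \frac{5}{3}}{2} = - \frac{\frac{5}{3} - \frac{t}{3}}{2} = - \frac{5}{6} + \frac{t}{6}$)
$m{\left(p \right)} = 0$
$g{\left(-6 \right)} 4 m{\left(5 \right)} = \left(- \frac{5}{6} + \frac{1}{6} \left(-6\right)\right) 4 \cdot 0 = \left(- \frac{5}{6} - 1\right) 4 \cdot 0 = \left(- \frac{11}{6}\right) 4 \cdot 0 = \left(- \frac{22}{3}\right) 0 = 0$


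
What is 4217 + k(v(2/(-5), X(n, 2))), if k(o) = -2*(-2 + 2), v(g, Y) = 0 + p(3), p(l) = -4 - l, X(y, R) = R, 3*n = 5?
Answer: 4217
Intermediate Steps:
n = 5/3 (n = (⅓)*5 = 5/3 ≈ 1.6667)
v(g, Y) = -7 (v(g, Y) = 0 + (-4 - 1*3) = 0 + (-4 - 3) = 0 - 7 = -7)
k(o) = 0 (k(o) = -2*0 = 0)
4217 + k(v(2/(-5), X(n, 2))) = 4217 + 0 = 4217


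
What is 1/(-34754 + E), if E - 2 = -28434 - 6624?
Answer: -1/69810 ≈ -1.4325e-5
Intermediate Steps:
E = -35056 (E = 2 + (-28434 - 6624) = 2 - 35058 = -35056)
1/(-34754 + E) = 1/(-34754 - 35056) = 1/(-69810) = -1/69810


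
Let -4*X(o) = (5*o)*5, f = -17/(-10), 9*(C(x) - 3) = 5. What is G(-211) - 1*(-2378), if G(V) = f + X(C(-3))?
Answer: 212173/90 ≈ 2357.5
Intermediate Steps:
C(x) = 32/9 (C(x) = 3 + (1/9)*5 = 3 + 5/9 = 32/9)
f = 17/10 (f = -17*(-1/10) = 17/10 ≈ 1.7000)
X(o) = -25*o/4 (X(o) = -5*o*5/4 = -25*o/4)
G(V) = -1847/90 (G(V) = 17/10 - 25/4*32/9 = 17/10 - 200/9 = -1847/90)
G(-211) - 1*(-2378) = -1847/90 - 1*(-2378) = -1847/90 + 2378 = 212173/90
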